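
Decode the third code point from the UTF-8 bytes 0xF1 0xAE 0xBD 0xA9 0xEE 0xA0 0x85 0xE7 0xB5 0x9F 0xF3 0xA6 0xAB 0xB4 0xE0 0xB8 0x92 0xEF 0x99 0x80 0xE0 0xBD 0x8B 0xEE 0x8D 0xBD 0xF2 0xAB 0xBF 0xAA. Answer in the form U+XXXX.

U+7D5F

Offset 0: leading byte 0xF1 = 11110001 → 4-byte char #1 = F1 AE BD A9.
Offset 4: leading byte 0xEE = 11101110 → 3-byte char #2 = EE A0 85.
Offset 7: leading byte 0xE7 = 11100111 → 3-byte char #3 = E7 B5 9F.
Leading byte 0xE7 = 11100111 matches 1110xxxx → 3-byte sequence.
Byte 1: 0xE7 = 11100111, payload 0111 (4 bits).
Byte 2: 0xB5 = 10110101 (10xxxxxx ✓), payload 110101.
Byte 3: 0x9F = 10011111 (10xxxxxx ✓), payload 011111.
Concatenate: 0111110101011111 = 0x7D5F (16 bits → U+7D5F).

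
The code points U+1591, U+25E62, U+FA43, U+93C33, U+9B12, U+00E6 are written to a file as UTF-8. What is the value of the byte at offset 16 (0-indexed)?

0x92

U+1591 → 3-byte form E1 96 91 at offsets 0–2.
U+25E62 → 4-byte form F0 A5 B9 A2 at offsets 3–6.
U+FA43 → 3-byte form EF A9 83 at offsets 7–9.
U+93C33 → 4-byte form F2 93 B0 B3 at offsets 10–13.
U+9B12 → 3-byte form E9 AC 92 at offsets 14–16.
Offset 16 falls in char 5's range; it's byte 3 of E9 AC 92 = 0x92.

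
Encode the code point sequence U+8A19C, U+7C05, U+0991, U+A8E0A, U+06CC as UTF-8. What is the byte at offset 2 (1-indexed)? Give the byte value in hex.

0x8A

1-indexed offset 2 is 0-indexed offset 1.
U+8A19C → 4-byte form F2 8A 86 9C at offsets 0–3.
Offset 1 falls in char 1's range; it's byte 2 of F2 8A 86 9C = 0x8A.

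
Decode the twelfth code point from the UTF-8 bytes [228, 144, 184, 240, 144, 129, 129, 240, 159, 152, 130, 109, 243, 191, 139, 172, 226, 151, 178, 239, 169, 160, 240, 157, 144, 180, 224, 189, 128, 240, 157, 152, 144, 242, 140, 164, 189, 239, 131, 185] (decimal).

U+F0F9

Offset 0: leading byte 0xE4 = 11100100 → 3-byte char #1 = E4 90 B8.
Offset 3: leading byte 0xF0 = 11110000 → 4-byte char #2 = F0 90 81 81.
Offset 7: leading byte 0xF0 = 11110000 → 4-byte char #3 = F0 9F 98 82.
Offset 11: leading byte 0x6D = 01101101 → 1-byte char #4 = 6D.
Offset 12: leading byte 0xF3 = 11110011 → 4-byte char #5 = F3 BF 8B AC.
Offset 16: leading byte 0xE2 = 11100010 → 3-byte char #6 = E2 97 B2.
Offset 19: leading byte 0xEF = 11101111 → 3-byte char #7 = EF A9 A0.
Offset 22: leading byte 0xF0 = 11110000 → 4-byte char #8 = F0 9D 90 B4.
Offset 26: leading byte 0xE0 = 11100000 → 3-byte char #9 = E0 BD 80.
Offset 29: leading byte 0xF0 = 11110000 → 4-byte char #10 = F0 9D 98 90.
Offset 33: leading byte 0xF2 = 11110010 → 4-byte char #11 = F2 8C A4 BD.
Offset 37: leading byte 0xEF = 11101111 → 3-byte char #12 = EF 83 B9.
Leading byte 0xEF = 11101111 matches 1110xxxx → 3-byte sequence.
Byte 1: 0xEF = 11101111, payload 1111 (4 bits).
Byte 2: 0x83 = 10000011 (10xxxxxx ✓), payload 000011.
Byte 3: 0xB9 = 10111001 (10xxxxxx ✓), payload 111001.
Concatenate: 1111000011111001 = 0xF0F9 (16 bits → U+F0F9).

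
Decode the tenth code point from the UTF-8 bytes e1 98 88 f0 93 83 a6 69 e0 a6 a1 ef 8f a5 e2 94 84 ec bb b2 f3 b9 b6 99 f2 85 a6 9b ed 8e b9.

U+D3B9

Offset 0: leading byte 0xE1 = 11100001 → 3-byte char #1 = E1 98 88.
Offset 3: leading byte 0xF0 = 11110000 → 4-byte char #2 = F0 93 83 A6.
Offset 7: leading byte 0x69 = 01101001 → 1-byte char #3 = 69.
Offset 8: leading byte 0xE0 = 11100000 → 3-byte char #4 = E0 A6 A1.
Offset 11: leading byte 0xEF = 11101111 → 3-byte char #5 = EF 8F A5.
Offset 14: leading byte 0xE2 = 11100010 → 3-byte char #6 = E2 94 84.
Offset 17: leading byte 0xEC = 11101100 → 3-byte char #7 = EC BB B2.
Offset 20: leading byte 0xF3 = 11110011 → 4-byte char #8 = F3 B9 B6 99.
Offset 24: leading byte 0xF2 = 11110010 → 4-byte char #9 = F2 85 A6 9B.
Offset 28: leading byte 0xED = 11101101 → 3-byte char #10 = ED 8E B9.
Leading byte 0xED = 11101101 matches 1110xxxx → 3-byte sequence.
Byte 1: 0xED = 11101101, payload 1101 (4 bits).
Byte 2: 0x8E = 10001110 (10xxxxxx ✓), payload 001110.
Byte 3: 0xB9 = 10111001 (10xxxxxx ✓), payload 111001.
Concatenate: 1101001110111001 = 0xD3B9 (16 bits → U+D3B9).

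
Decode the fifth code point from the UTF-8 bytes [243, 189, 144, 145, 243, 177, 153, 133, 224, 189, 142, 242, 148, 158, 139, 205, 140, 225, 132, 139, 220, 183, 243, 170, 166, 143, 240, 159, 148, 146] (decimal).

U+034C

Offset 0: leading byte 0xF3 = 11110011 → 4-byte char #1 = F3 BD 90 91.
Offset 4: leading byte 0xF3 = 11110011 → 4-byte char #2 = F3 B1 99 85.
Offset 8: leading byte 0xE0 = 11100000 → 3-byte char #3 = E0 BD 8E.
Offset 11: leading byte 0xF2 = 11110010 → 4-byte char #4 = F2 94 9E 8B.
Offset 15: leading byte 0xCD = 11001101 → 2-byte char #5 = CD 8C.
Leading byte 0xCD = 11001101 matches 110xxxxx → 2-byte sequence.
Byte 1: 0xCD = 11001101, payload 01101 (5 bits).
Byte 2: 0x8C = 10001100 (10xxxxxx ✓), payload 001100.
Concatenate: 01101001100 = 0x34C (11 bits → U+034C).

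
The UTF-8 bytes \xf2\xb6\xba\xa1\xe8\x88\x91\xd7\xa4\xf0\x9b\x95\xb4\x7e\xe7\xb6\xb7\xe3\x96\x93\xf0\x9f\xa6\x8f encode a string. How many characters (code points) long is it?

Byte at offset 0: 0xF2 = 11110010 → 4-byte char (#1). Advance 4.
Byte at offset 4: 0xE8 = 11101000 → 3-byte char (#2). Advance 3.
Byte at offset 7: 0xD7 = 11010111 → 2-byte char (#3). Advance 2.
Byte at offset 9: 0xF0 = 11110000 → 4-byte char (#4). Advance 4.
Byte at offset 13: 0x7E = 01111110 → 1-byte char (#5). Advance 1.
Byte at offset 14: 0xE7 = 11100111 → 3-byte char (#6). Advance 3.
Byte at offset 17: 0xE3 = 11100011 → 3-byte char (#7). Advance 3.
Byte at offset 20: 0xF0 = 11110000 → 4-byte char (#8). Advance 4.
Reached end at offset 24 after 8 code points.

8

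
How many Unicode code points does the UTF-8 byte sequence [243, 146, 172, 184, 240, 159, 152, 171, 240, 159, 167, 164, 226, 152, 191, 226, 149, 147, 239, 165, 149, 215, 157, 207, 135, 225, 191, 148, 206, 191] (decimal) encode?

10

Byte at offset 0: 0xF3 = 11110011 → 4-byte char (#1). Advance 4.
Byte at offset 4: 0xF0 = 11110000 → 4-byte char (#2). Advance 4.
Byte at offset 8: 0xF0 = 11110000 → 4-byte char (#3). Advance 4.
Byte at offset 12: 0xE2 = 11100010 → 3-byte char (#4). Advance 3.
Byte at offset 15: 0xE2 = 11100010 → 3-byte char (#5). Advance 3.
Byte at offset 18: 0xEF = 11101111 → 3-byte char (#6). Advance 3.
Byte at offset 21: 0xD7 = 11010111 → 2-byte char (#7). Advance 2.
Byte at offset 23: 0xCF = 11001111 → 2-byte char (#8). Advance 2.
Byte at offset 25: 0xE1 = 11100001 → 3-byte char (#9). Advance 3.
Byte at offset 28: 0xCE = 11001110 → 2-byte char (#10). Advance 2.
Reached end at offset 30 after 10 code points.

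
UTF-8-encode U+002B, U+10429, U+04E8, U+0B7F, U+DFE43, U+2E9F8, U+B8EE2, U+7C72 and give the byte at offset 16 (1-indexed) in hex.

0xAE

1-indexed offset 16 is 0-indexed offset 15.
U+002B → 1-byte form 2B at offsets 0–0.
U+10429 → 4-byte form F0 90 90 A9 at offsets 1–4.
U+04E8 → 2-byte form D3 A8 at offsets 5–6.
U+0B7F → 3-byte form E0 AD BF at offsets 7–9.
U+DFE43 → 4-byte form F3 9F B9 83 at offsets 10–13.
U+2E9F8 → 4-byte form F0 AE A7 B8 at offsets 14–17.
Offset 15 falls in char 6's range; it's byte 2 of F0 AE A7 B8 = 0xAE.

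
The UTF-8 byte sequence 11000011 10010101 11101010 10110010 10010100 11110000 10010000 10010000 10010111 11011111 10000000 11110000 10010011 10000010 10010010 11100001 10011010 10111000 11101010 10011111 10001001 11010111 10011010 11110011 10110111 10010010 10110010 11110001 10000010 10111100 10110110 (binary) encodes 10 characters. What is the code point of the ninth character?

Offset 0: leading byte 0xC3 = 11000011 → 2-byte char #1 = C3 95.
Offset 2: leading byte 0xEA = 11101010 → 3-byte char #2 = EA B2 94.
Offset 5: leading byte 0xF0 = 11110000 → 4-byte char #3 = F0 90 90 97.
Offset 9: leading byte 0xDF = 11011111 → 2-byte char #4 = DF 80.
Offset 11: leading byte 0xF0 = 11110000 → 4-byte char #5 = F0 93 82 92.
Offset 15: leading byte 0xE1 = 11100001 → 3-byte char #6 = E1 9A B8.
Offset 18: leading byte 0xEA = 11101010 → 3-byte char #7 = EA 9F 89.
Offset 21: leading byte 0xD7 = 11010111 → 2-byte char #8 = D7 9A.
Offset 23: leading byte 0xF3 = 11110011 → 4-byte char #9 = F3 B7 92 B2.
Leading byte 0xF3 = 11110011 matches 11110xxx → 4-byte sequence.
Byte 1: 0xF3 = 11110011, payload 011 (3 bits).
Byte 2: 0xB7 = 10110111 (10xxxxxx ✓), payload 110111.
Byte 3: 0x92 = 10010010 (10xxxxxx ✓), payload 010010.
Byte 4: 0xB2 = 10110010 (10xxxxxx ✓), payload 110010.
Concatenate: 011110111010010110010 = 0xF74B2 (21 bits → U+F74B2).

U+F74B2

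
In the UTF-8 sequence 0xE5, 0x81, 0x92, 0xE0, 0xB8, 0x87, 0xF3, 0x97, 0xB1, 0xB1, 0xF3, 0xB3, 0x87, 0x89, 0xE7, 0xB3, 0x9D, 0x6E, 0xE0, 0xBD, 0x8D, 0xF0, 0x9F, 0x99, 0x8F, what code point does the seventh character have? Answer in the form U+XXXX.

U+0F4D

Offset 0: leading byte 0xE5 = 11100101 → 3-byte char #1 = E5 81 92.
Offset 3: leading byte 0xE0 = 11100000 → 3-byte char #2 = E0 B8 87.
Offset 6: leading byte 0xF3 = 11110011 → 4-byte char #3 = F3 97 B1 B1.
Offset 10: leading byte 0xF3 = 11110011 → 4-byte char #4 = F3 B3 87 89.
Offset 14: leading byte 0xE7 = 11100111 → 3-byte char #5 = E7 B3 9D.
Offset 17: leading byte 0x6E = 01101110 → 1-byte char #6 = 6E.
Offset 18: leading byte 0xE0 = 11100000 → 3-byte char #7 = E0 BD 8D.
Leading byte 0xE0 = 11100000 matches 1110xxxx → 3-byte sequence.
Byte 1: 0xE0 = 11100000, payload 0000 (4 bits).
Byte 2: 0xBD = 10111101 (10xxxxxx ✓), payload 111101.
Byte 3: 0x8D = 10001101 (10xxxxxx ✓), payload 001101.
Concatenate: 0000111101001101 = 0xF4D (16 bits → U+0F4D).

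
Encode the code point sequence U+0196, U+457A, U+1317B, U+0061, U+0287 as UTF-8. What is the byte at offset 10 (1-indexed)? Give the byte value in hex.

1-indexed offset 10 is 0-indexed offset 9.
U+0196 → 2-byte form C6 96 at offsets 0–1.
U+457A → 3-byte form E4 95 BA at offsets 2–4.
U+1317B → 4-byte form F0 93 85 BB at offsets 5–8.
U+0061 → 1-byte form 61 at offsets 9–9.
Offset 9 falls in char 4's range; it's byte 1 of 61 = 0x61.

0x61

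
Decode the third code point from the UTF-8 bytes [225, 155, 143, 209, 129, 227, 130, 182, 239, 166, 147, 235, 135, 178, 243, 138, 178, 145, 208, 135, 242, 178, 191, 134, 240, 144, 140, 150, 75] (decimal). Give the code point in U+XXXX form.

Offset 0: leading byte 0xE1 = 11100001 → 3-byte char #1 = E1 9B 8F.
Offset 3: leading byte 0xD1 = 11010001 → 2-byte char #2 = D1 81.
Offset 5: leading byte 0xE3 = 11100011 → 3-byte char #3 = E3 82 B6.
Leading byte 0xE3 = 11100011 matches 1110xxxx → 3-byte sequence.
Byte 1: 0xE3 = 11100011, payload 0011 (4 bits).
Byte 2: 0x82 = 10000010 (10xxxxxx ✓), payload 000010.
Byte 3: 0xB6 = 10110110 (10xxxxxx ✓), payload 110110.
Concatenate: 0011000010110110 = 0x30B6 (16 bits → U+30B6).

U+30B6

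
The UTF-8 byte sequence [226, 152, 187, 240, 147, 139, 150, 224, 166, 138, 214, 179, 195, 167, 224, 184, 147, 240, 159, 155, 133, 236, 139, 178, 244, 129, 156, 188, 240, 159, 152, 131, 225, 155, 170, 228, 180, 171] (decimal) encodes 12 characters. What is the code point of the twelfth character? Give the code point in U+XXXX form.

Offset 0: leading byte 0xE2 = 11100010 → 3-byte char #1 = E2 98 BB.
Offset 3: leading byte 0xF0 = 11110000 → 4-byte char #2 = F0 93 8B 96.
Offset 7: leading byte 0xE0 = 11100000 → 3-byte char #3 = E0 A6 8A.
Offset 10: leading byte 0xD6 = 11010110 → 2-byte char #4 = D6 B3.
Offset 12: leading byte 0xC3 = 11000011 → 2-byte char #5 = C3 A7.
Offset 14: leading byte 0xE0 = 11100000 → 3-byte char #6 = E0 B8 93.
Offset 17: leading byte 0xF0 = 11110000 → 4-byte char #7 = F0 9F 9B 85.
Offset 21: leading byte 0xEC = 11101100 → 3-byte char #8 = EC 8B B2.
Offset 24: leading byte 0xF4 = 11110100 → 4-byte char #9 = F4 81 9C BC.
Offset 28: leading byte 0xF0 = 11110000 → 4-byte char #10 = F0 9F 98 83.
Offset 32: leading byte 0xE1 = 11100001 → 3-byte char #11 = E1 9B AA.
Offset 35: leading byte 0xE4 = 11100100 → 3-byte char #12 = E4 B4 AB.
Leading byte 0xE4 = 11100100 matches 1110xxxx → 3-byte sequence.
Byte 1: 0xE4 = 11100100, payload 0100 (4 bits).
Byte 2: 0xB4 = 10110100 (10xxxxxx ✓), payload 110100.
Byte 3: 0xAB = 10101011 (10xxxxxx ✓), payload 101011.
Concatenate: 0100110100101011 = 0x4D2B (16 bits → U+4D2B).

U+4D2B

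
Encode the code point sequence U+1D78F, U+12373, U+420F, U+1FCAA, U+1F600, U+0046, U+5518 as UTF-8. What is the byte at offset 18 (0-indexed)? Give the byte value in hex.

U+1D78F → 4-byte form F0 9D 9E 8F at offsets 0–3.
U+12373 → 4-byte form F0 92 8D B3 at offsets 4–7.
U+420F → 3-byte form E4 88 8F at offsets 8–10.
U+1FCAA → 4-byte form F0 9F B2 AA at offsets 11–14.
U+1F600 → 4-byte form F0 9F 98 80 at offsets 15–18.
Offset 18 falls in char 5's range; it's byte 4 of F0 9F 98 80 = 0x80.

0x80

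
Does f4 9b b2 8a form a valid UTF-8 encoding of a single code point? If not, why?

invalid (encodes a value above U+10FFFF)

Leading byte 0xF4 = 11110100 → 4-byte form.
Payload = 0x11BC8A, which exceeds U+10FFFF, the maximum Unicode code point. (Leading bytes F5–FF, or F4 followed by ≥ 0x90, are invalid.)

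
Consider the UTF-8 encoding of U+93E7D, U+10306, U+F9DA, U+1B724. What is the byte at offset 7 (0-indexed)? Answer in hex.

U+93E7D → 4-byte form F2 93 B9 BD at offsets 0–3.
U+10306 → 4-byte form F0 90 8C 86 at offsets 4–7.
Offset 7 falls in char 2's range; it's byte 4 of F0 90 8C 86 = 0x86.

0x86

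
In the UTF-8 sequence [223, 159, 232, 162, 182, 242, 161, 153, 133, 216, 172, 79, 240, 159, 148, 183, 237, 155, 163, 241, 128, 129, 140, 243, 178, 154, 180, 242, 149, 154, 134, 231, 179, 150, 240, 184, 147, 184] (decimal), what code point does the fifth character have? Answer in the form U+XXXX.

U+004F

Offset 0: leading byte 0xDF = 11011111 → 2-byte char #1 = DF 9F.
Offset 2: leading byte 0xE8 = 11101000 → 3-byte char #2 = E8 A2 B6.
Offset 5: leading byte 0xF2 = 11110010 → 4-byte char #3 = F2 A1 99 85.
Offset 9: leading byte 0xD8 = 11011000 → 2-byte char #4 = D8 AC.
Offset 11: leading byte 0x4F = 01001111 → 1-byte char #5 = 4F.
Leading byte 0x4F = 01001111 matches 0xxxxxxx → 1-byte sequence.
Byte 1: 0x4F = 01001111, payload 1001111 (7 bits).
Concatenate: 1001111 = 0x4F (7 bits → U+004F).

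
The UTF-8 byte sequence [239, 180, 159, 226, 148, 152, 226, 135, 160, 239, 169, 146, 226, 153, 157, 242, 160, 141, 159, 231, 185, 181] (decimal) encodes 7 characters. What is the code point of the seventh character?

Offset 0: leading byte 0xEF = 11101111 → 3-byte char #1 = EF B4 9F.
Offset 3: leading byte 0xE2 = 11100010 → 3-byte char #2 = E2 94 98.
Offset 6: leading byte 0xE2 = 11100010 → 3-byte char #3 = E2 87 A0.
Offset 9: leading byte 0xEF = 11101111 → 3-byte char #4 = EF A9 92.
Offset 12: leading byte 0xE2 = 11100010 → 3-byte char #5 = E2 99 9D.
Offset 15: leading byte 0xF2 = 11110010 → 4-byte char #6 = F2 A0 8D 9F.
Offset 19: leading byte 0xE7 = 11100111 → 3-byte char #7 = E7 B9 B5.
Leading byte 0xE7 = 11100111 matches 1110xxxx → 3-byte sequence.
Byte 1: 0xE7 = 11100111, payload 0111 (4 bits).
Byte 2: 0xB9 = 10111001 (10xxxxxx ✓), payload 111001.
Byte 3: 0xB5 = 10110101 (10xxxxxx ✓), payload 110101.
Concatenate: 0111111001110101 = 0x7E75 (16 bits → U+7E75).

U+7E75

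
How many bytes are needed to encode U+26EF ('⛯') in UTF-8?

U+26EF = 0x26EF. UTF-8 uses 1 byte below 0x80, 2 below 0x800, 3 below 0x10000, 4 up to 0x10FFFF. 0x26EF is in U+0800–U+FFFF → 3 bytes.

3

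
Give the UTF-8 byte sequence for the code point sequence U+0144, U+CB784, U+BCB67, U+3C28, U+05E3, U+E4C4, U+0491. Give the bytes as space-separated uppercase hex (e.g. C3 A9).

U+0144: 2-byte form → C5 84.
U+CB784: 4-byte form → F3 8B 9E 84.
U+BCB67: 4-byte form → F2 BC AD A7.
U+3C28: 3-byte form → E3 B0 A8.
U+05E3: 2-byte form → D7 A3.
U+E4C4: 3-byte form → EE 93 84.
U+0491: 2-byte form → D2 91.
Concatenated (20 bytes): C5 84 F3 8B 9E 84 F2 BC AD A7 E3 B0 A8 D7 A3 EE 93 84 D2 91.

C5 84 F3 8B 9E 84 F2 BC AD A7 E3 B0 A8 D7 A3 EE 93 84 D2 91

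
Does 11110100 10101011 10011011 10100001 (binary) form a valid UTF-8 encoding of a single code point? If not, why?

Leading byte 0xF4 = 11110100 → 4-byte form.
Payload = 0x12B6E1, which exceeds U+10FFFF, the maximum Unicode code point. (Leading bytes F5–FF, or F4 followed by ≥ 0x90, are invalid.)

invalid (encodes a value above U+10FFFF)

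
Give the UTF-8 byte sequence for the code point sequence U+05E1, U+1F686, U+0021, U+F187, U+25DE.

U+05E1: 2-byte form → D7 A1.
U+1F686: 4-byte form → F0 9F 9A 86.
U+0021: 1-byte form → 21.
U+F187: 3-byte form → EF 86 87.
U+25DE: 3-byte form → E2 97 9E.
Concatenated (13 bytes): D7 A1 F0 9F 9A 86 21 EF 86 87 E2 97 9E.

D7 A1 F0 9F 9A 86 21 EF 86 87 E2 97 9E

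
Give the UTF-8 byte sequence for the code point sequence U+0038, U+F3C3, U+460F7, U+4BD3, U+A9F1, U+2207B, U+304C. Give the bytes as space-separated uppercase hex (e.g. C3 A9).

U+0038: 1-byte form → 38.
U+F3C3: 3-byte form → EF 8F 83.
U+460F7: 4-byte form → F1 86 83 B7.
U+4BD3: 3-byte form → E4 AF 93.
U+A9F1: 3-byte form → EA A7 B1.
U+2207B: 4-byte form → F0 A2 81 BB.
U+304C: 3-byte form → E3 81 8C.
Concatenated (21 bytes): 38 EF 8F 83 F1 86 83 B7 E4 AF 93 EA A7 B1 F0 A2 81 BB E3 81 8C.

38 EF 8F 83 F1 86 83 B7 E4 AF 93 EA A7 B1 F0 A2 81 BB E3 81 8C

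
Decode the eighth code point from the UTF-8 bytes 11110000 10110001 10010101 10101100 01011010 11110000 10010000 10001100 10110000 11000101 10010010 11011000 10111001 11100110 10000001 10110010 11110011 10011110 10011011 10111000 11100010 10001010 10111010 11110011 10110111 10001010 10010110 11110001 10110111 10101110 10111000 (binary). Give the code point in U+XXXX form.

Offset 0: leading byte 0xF0 = 11110000 → 4-byte char #1 = F0 B1 95 AC.
Offset 4: leading byte 0x5A = 01011010 → 1-byte char #2 = 5A.
Offset 5: leading byte 0xF0 = 11110000 → 4-byte char #3 = F0 90 8C B0.
Offset 9: leading byte 0xC5 = 11000101 → 2-byte char #4 = C5 92.
Offset 11: leading byte 0xD8 = 11011000 → 2-byte char #5 = D8 B9.
Offset 13: leading byte 0xE6 = 11100110 → 3-byte char #6 = E6 81 B2.
Offset 16: leading byte 0xF3 = 11110011 → 4-byte char #7 = F3 9E 9B B8.
Offset 20: leading byte 0xE2 = 11100010 → 3-byte char #8 = E2 8A BA.
Leading byte 0xE2 = 11100010 matches 1110xxxx → 3-byte sequence.
Byte 1: 0xE2 = 11100010, payload 0010 (4 bits).
Byte 2: 0x8A = 10001010 (10xxxxxx ✓), payload 001010.
Byte 3: 0xBA = 10111010 (10xxxxxx ✓), payload 111010.
Concatenate: 0010001010111010 = 0x22BA (16 bits → U+22BA).

U+22BA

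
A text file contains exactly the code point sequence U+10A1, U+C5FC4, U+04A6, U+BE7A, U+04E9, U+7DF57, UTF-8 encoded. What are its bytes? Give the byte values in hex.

U+10A1: 3-byte form → E1 82 A1.
U+C5FC4: 4-byte form → F3 85 BF 84.
U+04A6: 2-byte form → D2 A6.
U+BE7A: 3-byte form → EB B9 BA.
U+04E9: 2-byte form → D3 A9.
U+7DF57: 4-byte form → F1 BD BD 97.
Concatenated (18 bytes): E1 82 A1 F3 85 BF 84 D2 A6 EB B9 BA D3 A9 F1 BD BD 97.

E1 82 A1 F3 85 BF 84 D2 A6 EB B9 BA D3 A9 F1 BD BD 97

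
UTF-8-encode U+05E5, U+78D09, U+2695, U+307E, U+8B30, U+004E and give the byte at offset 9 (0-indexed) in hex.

0xE3

U+05E5 → 2-byte form D7 A5 at offsets 0–1.
U+78D09 → 4-byte form F1 B8 B4 89 at offsets 2–5.
U+2695 → 3-byte form E2 9A 95 at offsets 6–8.
U+307E → 3-byte form E3 81 BE at offsets 9–11.
Offset 9 falls in char 4's range; it's byte 1 of E3 81 BE = 0xE3.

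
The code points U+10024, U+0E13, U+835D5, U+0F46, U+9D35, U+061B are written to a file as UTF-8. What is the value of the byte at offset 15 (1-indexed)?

0xE9

1-indexed offset 15 is 0-indexed offset 14.
U+10024 → 4-byte form F0 90 80 A4 at offsets 0–3.
U+0E13 → 3-byte form E0 B8 93 at offsets 4–6.
U+835D5 → 4-byte form F2 83 97 95 at offsets 7–10.
U+0F46 → 3-byte form E0 BD 86 at offsets 11–13.
U+9D35 → 3-byte form E9 B4 B5 at offsets 14–16.
Offset 14 falls in char 5's range; it's byte 1 of E9 B4 B5 = 0xE9.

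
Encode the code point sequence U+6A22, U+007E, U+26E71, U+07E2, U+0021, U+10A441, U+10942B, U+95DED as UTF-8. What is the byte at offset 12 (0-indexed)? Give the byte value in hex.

U+6A22 → 3-byte form E6 A8 A2 at offsets 0–2.
U+007E → 1-byte form 7E at offsets 3–3.
U+26E71 → 4-byte form F0 A6 B9 B1 at offsets 4–7.
U+07E2 → 2-byte form DF A2 at offsets 8–9.
U+0021 → 1-byte form 21 at offsets 10–10.
U+10A441 → 4-byte form F4 8A 91 81 at offsets 11–14.
Offset 12 falls in char 6's range; it's byte 2 of F4 8A 91 81 = 0x8A.

0x8A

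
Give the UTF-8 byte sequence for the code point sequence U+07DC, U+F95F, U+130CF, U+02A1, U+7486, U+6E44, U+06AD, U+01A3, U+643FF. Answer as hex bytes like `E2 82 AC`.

U+07DC: 2-byte form → DF 9C.
U+F95F: 3-byte form → EF A5 9F.
U+130CF: 4-byte form → F0 93 83 8F.
U+02A1: 2-byte form → CA A1.
U+7486: 3-byte form → E7 92 86.
U+6E44: 3-byte form → E6 B9 84.
U+06AD: 2-byte form → DA AD.
U+01A3: 2-byte form → C6 A3.
U+643FF: 4-byte form → F1 A4 8F BF.
Concatenated (25 bytes): DF 9C EF A5 9F F0 93 83 8F CA A1 E7 92 86 E6 B9 84 DA AD C6 A3 F1 A4 8F BF.

DF 9C EF A5 9F F0 93 83 8F CA A1 E7 92 86 E6 B9 84 DA AD C6 A3 F1 A4 8F BF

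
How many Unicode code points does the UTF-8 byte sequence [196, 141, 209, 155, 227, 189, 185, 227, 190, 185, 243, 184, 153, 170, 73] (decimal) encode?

Byte at offset 0: 0xC4 = 11000100 → 2-byte char (#1). Advance 2.
Byte at offset 2: 0xD1 = 11010001 → 2-byte char (#2). Advance 2.
Byte at offset 4: 0xE3 = 11100011 → 3-byte char (#3). Advance 3.
Byte at offset 7: 0xE3 = 11100011 → 3-byte char (#4). Advance 3.
Byte at offset 10: 0xF3 = 11110011 → 4-byte char (#5). Advance 4.
Byte at offset 14: 0x49 = 01001001 → 1-byte char (#6). Advance 1.
Reached end at offset 15 after 6 code points.

6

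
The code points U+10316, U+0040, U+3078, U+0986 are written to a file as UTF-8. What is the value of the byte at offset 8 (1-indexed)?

0xB8

1-indexed offset 8 is 0-indexed offset 7.
U+10316 → 4-byte form F0 90 8C 96 at offsets 0–3.
U+0040 → 1-byte form 40 at offsets 4–4.
U+3078 → 3-byte form E3 81 B8 at offsets 5–7.
Offset 7 falls in char 3's range; it's byte 3 of E3 81 B8 = 0xB8.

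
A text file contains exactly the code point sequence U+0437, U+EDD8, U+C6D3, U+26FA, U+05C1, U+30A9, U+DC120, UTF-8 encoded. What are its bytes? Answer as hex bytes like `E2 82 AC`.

U+0437: 2-byte form → D0 B7.
U+EDD8: 3-byte form → EE B7 98.
U+C6D3: 3-byte form → EC 9B 93.
U+26FA: 3-byte form → E2 9B BA.
U+05C1: 2-byte form → D7 81.
U+30A9: 3-byte form → E3 82 A9.
U+DC120: 4-byte form → F3 9C 84 A0.
Concatenated (20 bytes): D0 B7 EE B7 98 EC 9B 93 E2 9B BA D7 81 E3 82 A9 F3 9C 84 A0.

D0 B7 EE B7 98 EC 9B 93 E2 9B BA D7 81 E3 82 A9 F3 9C 84 A0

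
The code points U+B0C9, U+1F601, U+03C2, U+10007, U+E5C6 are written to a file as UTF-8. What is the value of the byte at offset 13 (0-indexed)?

U+B0C9 → 3-byte form EB 83 89 at offsets 0–2.
U+1F601 → 4-byte form F0 9F 98 81 at offsets 3–6.
U+03C2 → 2-byte form CF 82 at offsets 7–8.
U+10007 → 4-byte form F0 90 80 87 at offsets 9–12.
U+E5C6 → 3-byte form EE 97 86 at offsets 13–15.
Offset 13 falls in char 5's range; it's byte 1 of EE 97 86 = 0xEE.

0xEE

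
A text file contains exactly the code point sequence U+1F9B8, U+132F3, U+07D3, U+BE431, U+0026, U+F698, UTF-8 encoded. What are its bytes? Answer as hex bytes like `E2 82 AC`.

F0 9F A6 B8 F0 93 8B B3 DF 93 F2 BE 90 B1 26 EF 9A 98

U+1F9B8: 4-byte form → F0 9F A6 B8.
U+132F3: 4-byte form → F0 93 8B B3.
U+07D3: 2-byte form → DF 93.
U+BE431: 4-byte form → F2 BE 90 B1.
U+0026: 1-byte form → 26.
U+F698: 3-byte form → EF 9A 98.
Concatenated (18 bytes): F0 9F A6 B8 F0 93 8B B3 DF 93 F2 BE 90 B1 26 EF 9A 98.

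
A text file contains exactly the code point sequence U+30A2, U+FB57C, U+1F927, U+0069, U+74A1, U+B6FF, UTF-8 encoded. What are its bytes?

E3 82 A2 F3 BB 95 BC F0 9F A4 A7 69 E7 92 A1 EB 9B BF

U+30A2: 3-byte form → E3 82 A2.
U+FB57C: 4-byte form → F3 BB 95 BC.
U+1F927: 4-byte form → F0 9F A4 A7.
U+0069: 1-byte form → 69.
U+74A1: 3-byte form → E7 92 A1.
U+B6FF: 3-byte form → EB 9B BF.
Concatenated (18 bytes): E3 82 A2 F3 BB 95 BC F0 9F A4 A7 69 E7 92 A1 EB 9B BF.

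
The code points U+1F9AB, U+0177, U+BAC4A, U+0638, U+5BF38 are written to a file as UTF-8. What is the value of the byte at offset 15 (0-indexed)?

0xB8

U+1F9AB → 4-byte form F0 9F A6 AB at offsets 0–3.
U+0177 → 2-byte form C5 B7 at offsets 4–5.
U+BAC4A → 4-byte form F2 BA B1 8A at offsets 6–9.
U+0638 → 2-byte form D8 B8 at offsets 10–11.
U+5BF38 → 4-byte form F1 9B BC B8 at offsets 12–15.
Offset 15 falls in char 5's range; it's byte 4 of F1 9B BC B8 = 0xB8.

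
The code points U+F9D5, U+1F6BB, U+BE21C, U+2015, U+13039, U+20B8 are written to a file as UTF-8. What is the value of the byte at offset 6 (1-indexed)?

0x9A

1-indexed offset 6 is 0-indexed offset 5.
U+F9D5 → 3-byte form EF A7 95 at offsets 0–2.
U+1F6BB → 4-byte form F0 9F 9A BB at offsets 3–6.
Offset 5 falls in char 2's range; it's byte 3 of F0 9F 9A BB = 0x9A.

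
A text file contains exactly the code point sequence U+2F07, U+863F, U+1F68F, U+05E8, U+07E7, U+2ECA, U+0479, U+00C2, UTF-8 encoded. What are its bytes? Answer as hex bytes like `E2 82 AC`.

U+2F07: 3-byte form → E2 BC 87.
U+863F: 3-byte form → E8 98 BF.
U+1F68F: 4-byte form → F0 9F 9A 8F.
U+05E8: 2-byte form → D7 A8.
U+07E7: 2-byte form → DF A7.
U+2ECA: 3-byte form → E2 BB 8A.
U+0479: 2-byte form → D1 B9.
U+00C2: 2-byte form → C3 82.
Concatenated (21 bytes): E2 BC 87 E8 98 BF F0 9F 9A 8F D7 A8 DF A7 E2 BB 8A D1 B9 C3 82.

E2 BC 87 E8 98 BF F0 9F 9A 8F D7 A8 DF A7 E2 BB 8A D1 B9 C3 82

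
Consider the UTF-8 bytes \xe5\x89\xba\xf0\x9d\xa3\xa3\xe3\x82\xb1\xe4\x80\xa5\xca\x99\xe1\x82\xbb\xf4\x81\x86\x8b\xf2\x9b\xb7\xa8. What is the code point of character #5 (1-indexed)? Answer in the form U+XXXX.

U+0299

Offset 0: leading byte 0xE5 = 11100101 → 3-byte char #1 = E5 89 BA.
Offset 3: leading byte 0xF0 = 11110000 → 4-byte char #2 = F0 9D A3 A3.
Offset 7: leading byte 0xE3 = 11100011 → 3-byte char #3 = E3 82 B1.
Offset 10: leading byte 0xE4 = 11100100 → 3-byte char #4 = E4 80 A5.
Offset 13: leading byte 0xCA = 11001010 → 2-byte char #5 = CA 99.
Leading byte 0xCA = 11001010 matches 110xxxxx → 2-byte sequence.
Byte 1: 0xCA = 11001010, payload 01010 (5 bits).
Byte 2: 0x99 = 10011001 (10xxxxxx ✓), payload 011001.
Concatenate: 01010011001 = 0x299 (11 bits → U+0299).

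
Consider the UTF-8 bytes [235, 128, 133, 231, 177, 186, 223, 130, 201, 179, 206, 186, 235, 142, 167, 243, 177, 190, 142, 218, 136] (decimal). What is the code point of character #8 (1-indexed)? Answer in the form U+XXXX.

U+0688

Offset 0: leading byte 0xEB = 11101011 → 3-byte char #1 = EB 80 85.
Offset 3: leading byte 0xE7 = 11100111 → 3-byte char #2 = E7 B1 BA.
Offset 6: leading byte 0xDF = 11011111 → 2-byte char #3 = DF 82.
Offset 8: leading byte 0xC9 = 11001001 → 2-byte char #4 = C9 B3.
Offset 10: leading byte 0xCE = 11001110 → 2-byte char #5 = CE BA.
Offset 12: leading byte 0xEB = 11101011 → 3-byte char #6 = EB 8E A7.
Offset 15: leading byte 0xF3 = 11110011 → 4-byte char #7 = F3 B1 BE 8E.
Offset 19: leading byte 0xDA = 11011010 → 2-byte char #8 = DA 88.
Leading byte 0xDA = 11011010 matches 110xxxxx → 2-byte sequence.
Byte 1: 0xDA = 11011010, payload 11010 (5 bits).
Byte 2: 0x88 = 10001000 (10xxxxxx ✓), payload 001000.
Concatenate: 11010001000 = 0x688 (11 bits → U+0688).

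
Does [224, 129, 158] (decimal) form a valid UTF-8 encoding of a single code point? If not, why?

Leading byte 0xE0 = 11100000 → 3-byte form.
Continuation bytes all match 10xxxxxx. Payload decodes to 0x5E.
But 0x5E < 0x800, the minimum for a 3-byte sequence — this is an overlong encoding.

invalid (overlong encoding)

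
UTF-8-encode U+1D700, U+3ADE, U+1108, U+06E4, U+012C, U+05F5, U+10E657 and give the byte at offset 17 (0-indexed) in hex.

U+1D700 → 4-byte form F0 9D 9C 80 at offsets 0–3.
U+3ADE → 3-byte form E3 AB 9E at offsets 4–6.
U+1108 → 3-byte form E1 84 88 at offsets 7–9.
U+06E4 → 2-byte form DB A4 at offsets 10–11.
U+012C → 2-byte form C4 AC at offsets 12–13.
U+05F5 → 2-byte form D7 B5 at offsets 14–15.
U+10E657 → 4-byte form F4 8E 99 97 at offsets 16–19.
Offset 17 falls in char 7's range; it's byte 2 of F4 8E 99 97 = 0x8E.

0x8E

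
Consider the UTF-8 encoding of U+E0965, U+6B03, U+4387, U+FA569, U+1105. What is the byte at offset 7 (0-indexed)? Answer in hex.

0xE4

U+E0965 → 4-byte form F3 A0 A5 A5 at offsets 0–3.
U+6B03 → 3-byte form E6 AC 83 at offsets 4–6.
U+4387 → 3-byte form E4 8E 87 at offsets 7–9.
Offset 7 falls in char 3's range; it's byte 1 of E4 8E 87 = 0xE4.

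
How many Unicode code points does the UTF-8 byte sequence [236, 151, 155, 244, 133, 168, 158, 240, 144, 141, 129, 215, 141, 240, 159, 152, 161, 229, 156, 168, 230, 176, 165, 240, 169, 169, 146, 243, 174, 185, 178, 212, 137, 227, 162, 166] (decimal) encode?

11

Byte at offset 0: 0xEC = 11101100 → 3-byte char (#1). Advance 3.
Byte at offset 3: 0xF4 = 11110100 → 4-byte char (#2). Advance 4.
Byte at offset 7: 0xF0 = 11110000 → 4-byte char (#3). Advance 4.
Byte at offset 11: 0xD7 = 11010111 → 2-byte char (#4). Advance 2.
Byte at offset 13: 0xF0 = 11110000 → 4-byte char (#5). Advance 4.
Byte at offset 17: 0xE5 = 11100101 → 3-byte char (#6). Advance 3.
Byte at offset 20: 0xE6 = 11100110 → 3-byte char (#7). Advance 3.
Byte at offset 23: 0xF0 = 11110000 → 4-byte char (#8). Advance 4.
Byte at offset 27: 0xF3 = 11110011 → 4-byte char (#9). Advance 4.
Byte at offset 31: 0xD4 = 11010100 → 2-byte char (#10). Advance 2.
Byte at offset 33: 0xE3 = 11100011 → 3-byte char (#11). Advance 3.
Reached end at offset 36 after 11 code points.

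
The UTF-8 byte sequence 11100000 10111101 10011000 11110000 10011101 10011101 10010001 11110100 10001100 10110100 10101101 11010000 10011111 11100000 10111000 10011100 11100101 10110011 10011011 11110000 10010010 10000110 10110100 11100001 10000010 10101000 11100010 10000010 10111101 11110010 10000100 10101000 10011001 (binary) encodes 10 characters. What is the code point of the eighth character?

Offset 0: leading byte 0xE0 = 11100000 → 3-byte char #1 = E0 BD 98.
Offset 3: leading byte 0xF0 = 11110000 → 4-byte char #2 = F0 9D 9D 91.
Offset 7: leading byte 0xF4 = 11110100 → 4-byte char #3 = F4 8C B4 AD.
Offset 11: leading byte 0xD0 = 11010000 → 2-byte char #4 = D0 9F.
Offset 13: leading byte 0xE0 = 11100000 → 3-byte char #5 = E0 B8 9C.
Offset 16: leading byte 0xE5 = 11100101 → 3-byte char #6 = E5 B3 9B.
Offset 19: leading byte 0xF0 = 11110000 → 4-byte char #7 = F0 92 86 B4.
Offset 23: leading byte 0xE1 = 11100001 → 3-byte char #8 = E1 82 A8.
Leading byte 0xE1 = 11100001 matches 1110xxxx → 3-byte sequence.
Byte 1: 0xE1 = 11100001, payload 0001 (4 bits).
Byte 2: 0x82 = 10000010 (10xxxxxx ✓), payload 000010.
Byte 3: 0xA8 = 10101000 (10xxxxxx ✓), payload 101000.
Concatenate: 0001000010101000 = 0x10A8 (16 bits → U+10A8).

U+10A8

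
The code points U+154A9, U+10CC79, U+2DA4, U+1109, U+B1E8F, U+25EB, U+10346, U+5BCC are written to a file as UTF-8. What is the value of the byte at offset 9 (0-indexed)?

U+154A9 → 4-byte form F0 95 92 A9 at offsets 0–3.
U+10CC79 → 4-byte form F4 8C B1 B9 at offsets 4–7.
U+2DA4 → 3-byte form E2 B6 A4 at offsets 8–10.
Offset 9 falls in char 3's range; it's byte 2 of E2 B6 A4 = 0xB6.

0xB6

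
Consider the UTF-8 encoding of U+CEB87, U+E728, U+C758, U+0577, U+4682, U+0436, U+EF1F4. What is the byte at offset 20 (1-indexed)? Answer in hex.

0x87

1-indexed offset 20 is 0-indexed offset 19.
U+CEB87 → 4-byte form F3 8E AE 87 at offsets 0–3.
U+E728 → 3-byte form EE 9C A8 at offsets 4–6.
U+C758 → 3-byte form EC 9D 98 at offsets 7–9.
U+0577 → 2-byte form D5 B7 at offsets 10–11.
U+4682 → 3-byte form E4 9A 82 at offsets 12–14.
U+0436 → 2-byte form D0 B6 at offsets 15–16.
U+EF1F4 → 4-byte form F3 AF 87 B4 at offsets 17–20.
Offset 19 falls in char 7's range; it's byte 3 of F3 AF 87 B4 = 0x87.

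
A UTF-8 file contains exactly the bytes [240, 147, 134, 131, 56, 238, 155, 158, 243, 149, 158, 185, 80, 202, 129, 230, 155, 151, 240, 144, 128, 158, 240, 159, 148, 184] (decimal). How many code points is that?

9

Byte at offset 0: 0xF0 = 11110000 → 4-byte char (#1). Advance 4.
Byte at offset 4: 0x38 = 00111000 → 1-byte char (#2). Advance 1.
Byte at offset 5: 0xEE = 11101110 → 3-byte char (#3). Advance 3.
Byte at offset 8: 0xF3 = 11110011 → 4-byte char (#4). Advance 4.
Byte at offset 12: 0x50 = 01010000 → 1-byte char (#5). Advance 1.
Byte at offset 13: 0xCA = 11001010 → 2-byte char (#6). Advance 2.
Byte at offset 15: 0xE6 = 11100110 → 3-byte char (#7). Advance 3.
Byte at offset 18: 0xF0 = 11110000 → 4-byte char (#8). Advance 4.
Byte at offset 22: 0xF0 = 11110000 → 4-byte char (#9). Advance 4.
Reached end at offset 26 after 9 code points.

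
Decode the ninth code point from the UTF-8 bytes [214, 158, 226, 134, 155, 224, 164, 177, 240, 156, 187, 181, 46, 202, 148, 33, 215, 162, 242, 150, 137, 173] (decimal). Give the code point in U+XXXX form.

U+9626D

Offset 0: leading byte 0xD6 = 11010110 → 2-byte char #1 = D6 9E.
Offset 2: leading byte 0xE2 = 11100010 → 3-byte char #2 = E2 86 9B.
Offset 5: leading byte 0xE0 = 11100000 → 3-byte char #3 = E0 A4 B1.
Offset 8: leading byte 0xF0 = 11110000 → 4-byte char #4 = F0 9C BB B5.
Offset 12: leading byte 0x2E = 00101110 → 1-byte char #5 = 2E.
Offset 13: leading byte 0xCA = 11001010 → 2-byte char #6 = CA 94.
Offset 15: leading byte 0x21 = 00100001 → 1-byte char #7 = 21.
Offset 16: leading byte 0xD7 = 11010111 → 2-byte char #8 = D7 A2.
Offset 18: leading byte 0xF2 = 11110010 → 4-byte char #9 = F2 96 89 AD.
Leading byte 0xF2 = 11110010 matches 11110xxx → 4-byte sequence.
Byte 1: 0xF2 = 11110010, payload 010 (3 bits).
Byte 2: 0x96 = 10010110 (10xxxxxx ✓), payload 010110.
Byte 3: 0x89 = 10001001 (10xxxxxx ✓), payload 001001.
Byte 4: 0xAD = 10101101 (10xxxxxx ✓), payload 101101.
Concatenate: 010010110001001101101 = 0x9626D (21 bits → U+9626D).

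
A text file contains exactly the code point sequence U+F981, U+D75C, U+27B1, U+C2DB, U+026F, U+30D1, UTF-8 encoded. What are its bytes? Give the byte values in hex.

U+F981: 3-byte form → EF A6 81.
U+D75C: 3-byte form → ED 9D 9C.
U+27B1: 3-byte form → E2 9E B1.
U+C2DB: 3-byte form → EC 8B 9B.
U+026F: 2-byte form → C9 AF.
U+30D1: 3-byte form → E3 83 91.
Concatenated (17 bytes): EF A6 81 ED 9D 9C E2 9E B1 EC 8B 9B C9 AF E3 83 91.

EF A6 81 ED 9D 9C E2 9E B1 EC 8B 9B C9 AF E3 83 91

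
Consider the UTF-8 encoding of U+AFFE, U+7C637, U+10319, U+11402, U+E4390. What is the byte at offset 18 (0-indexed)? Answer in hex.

U+AFFE → 3-byte form EA BF BE at offsets 0–2.
U+7C637 → 4-byte form F1 BC 98 B7 at offsets 3–6.
U+10319 → 4-byte form F0 90 8C 99 at offsets 7–10.
U+11402 → 4-byte form F0 91 90 82 at offsets 11–14.
U+E4390 → 4-byte form F3 A4 8E 90 at offsets 15–18.
Offset 18 falls in char 5's range; it's byte 4 of F3 A4 8E 90 = 0x90.

0x90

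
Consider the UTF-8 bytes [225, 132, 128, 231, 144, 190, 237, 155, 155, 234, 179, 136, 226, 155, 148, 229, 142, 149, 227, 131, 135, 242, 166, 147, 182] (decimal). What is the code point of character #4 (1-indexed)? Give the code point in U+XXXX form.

Offset 0: leading byte 0xE1 = 11100001 → 3-byte char #1 = E1 84 80.
Offset 3: leading byte 0xE7 = 11100111 → 3-byte char #2 = E7 90 BE.
Offset 6: leading byte 0xED = 11101101 → 3-byte char #3 = ED 9B 9B.
Offset 9: leading byte 0xEA = 11101010 → 3-byte char #4 = EA B3 88.
Leading byte 0xEA = 11101010 matches 1110xxxx → 3-byte sequence.
Byte 1: 0xEA = 11101010, payload 1010 (4 bits).
Byte 2: 0xB3 = 10110011 (10xxxxxx ✓), payload 110011.
Byte 3: 0x88 = 10001000 (10xxxxxx ✓), payload 001000.
Concatenate: 1010110011001000 = 0xACC8 (16 bits → U+ACC8).

U+ACC8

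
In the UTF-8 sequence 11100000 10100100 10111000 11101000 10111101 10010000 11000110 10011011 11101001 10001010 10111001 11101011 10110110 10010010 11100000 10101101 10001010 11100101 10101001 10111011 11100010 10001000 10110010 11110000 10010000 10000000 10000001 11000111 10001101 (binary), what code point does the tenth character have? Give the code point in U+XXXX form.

U+01CD

Offset 0: leading byte 0xE0 = 11100000 → 3-byte char #1 = E0 A4 B8.
Offset 3: leading byte 0xE8 = 11101000 → 3-byte char #2 = E8 BD 90.
Offset 6: leading byte 0xC6 = 11000110 → 2-byte char #3 = C6 9B.
Offset 8: leading byte 0xE9 = 11101001 → 3-byte char #4 = E9 8A B9.
Offset 11: leading byte 0xEB = 11101011 → 3-byte char #5 = EB B6 92.
Offset 14: leading byte 0xE0 = 11100000 → 3-byte char #6 = E0 AD 8A.
Offset 17: leading byte 0xE5 = 11100101 → 3-byte char #7 = E5 A9 BB.
Offset 20: leading byte 0xE2 = 11100010 → 3-byte char #8 = E2 88 B2.
Offset 23: leading byte 0xF0 = 11110000 → 4-byte char #9 = F0 90 80 81.
Offset 27: leading byte 0xC7 = 11000111 → 2-byte char #10 = C7 8D.
Leading byte 0xC7 = 11000111 matches 110xxxxx → 2-byte sequence.
Byte 1: 0xC7 = 11000111, payload 00111 (5 bits).
Byte 2: 0x8D = 10001101 (10xxxxxx ✓), payload 001101.
Concatenate: 00111001101 = 0x1CD (11 bits → U+01CD).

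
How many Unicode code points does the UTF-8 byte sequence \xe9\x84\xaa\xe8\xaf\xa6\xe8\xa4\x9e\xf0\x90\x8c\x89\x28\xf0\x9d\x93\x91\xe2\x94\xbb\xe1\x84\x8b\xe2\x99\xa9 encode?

Byte at offset 0: 0xE9 = 11101001 → 3-byte char (#1). Advance 3.
Byte at offset 3: 0xE8 = 11101000 → 3-byte char (#2). Advance 3.
Byte at offset 6: 0xE8 = 11101000 → 3-byte char (#3). Advance 3.
Byte at offset 9: 0xF0 = 11110000 → 4-byte char (#4). Advance 4.
Byte at offset 13: 0x28 = 00101000 → 1-byte char (#5). Advance 1.
Byte at offset 14: 0xF0 = 11110000 → 4-byte char (#6). Advance 4.
Byte at offset 18: 0xE2 = 11100010 → 3-byte char (#7). Advance 3.
Byte at offset 21: 0xE1 = 11100001 → 3-byte char (#8). Advance 3.
Byte at offset 24: 0xE2 = 11100010 → 3-byte char (#9). Advance 3.
Reached end at offset 27 after 9 code points.

9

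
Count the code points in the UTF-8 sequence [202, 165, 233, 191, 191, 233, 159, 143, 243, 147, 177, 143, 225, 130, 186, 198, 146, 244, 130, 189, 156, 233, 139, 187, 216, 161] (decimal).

9

Byte at offset 0: 0xCA = 11001010 → 2-byte char (#1). Advance 2.
Byte at offset 2: 0xE9 = 11101001 → 3-byte char (#2). Advance 3.
Byte at offset 5: 0xE9 = 11101001 → 3-byte char (#3). Advance 3.
Byte at offset 8: 0xF3 = 11110011 → 4-byte char (#4). Advance 4.
Byte at offset 12: 0xE1 = 11100001 → 3-byte char (#5). Advance 3.
Byte at offset 15: 0xC6 = 11000110 → 2-byte char (#6). Advance 2.
Byte at offset 17: 0xF4 = 11110100 → 4-byte char (#7). Advance 4.
Byte at offset 21: 0xE9 = 11101001 → 3-byte char (#8). Advance 3.
Byte at offset 24: 0xD8 = 11011000 → 2-byte char (#9). Advance 2.
Reached end at offset 26 after 9 code points.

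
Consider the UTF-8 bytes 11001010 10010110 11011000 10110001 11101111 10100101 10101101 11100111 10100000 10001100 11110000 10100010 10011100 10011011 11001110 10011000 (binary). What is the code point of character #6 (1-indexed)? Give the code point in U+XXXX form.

U+0398

Offset 0: leading byte 0xCA = 11001010 → 2-byte char #1 = CA 96.
Offset 2: leading byte 0xD8 = 11011000 → 2-byte char #2 = D8 B1.
Offset 4: leading byte 0xEF = 11101111 → 3-byte char #3 = EF A5 AD.
Offset 7: leading byte 0xE7 = 11100111 → 3-byte char #4 = E7 A0 8C.
Offset 10: leading byte 0xF0 = 11110000 → 4-byte char #5 = F0 A2 9C 9B.
Offset 14: leading byte 0xCE = 11001110 → 2-byte char #6 = CE 98.
Leading byte 0xCE = 11001110 matches 110xxxxx → 2-byte sequence.
Byte 1: 0xCE = 11001110, payload 01110 (5 bits).
Byte 2: 0x98 = 10011000 (10xxxxxx ✓), payload 011000.
Concatenate: 01110011000 = 0x398 (11 bits → U+0398).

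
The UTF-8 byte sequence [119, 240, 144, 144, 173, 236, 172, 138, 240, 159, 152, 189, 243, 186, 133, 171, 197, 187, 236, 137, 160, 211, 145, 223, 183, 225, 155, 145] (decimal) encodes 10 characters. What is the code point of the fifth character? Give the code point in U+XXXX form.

Offset 0: leading byte 0x77 = 01110111 → 1-byte char #1 = 77.
Offset 1: leading byte 0xF0 = 11110000 → 4-byte char #2 = F0 90 90 AD.
Offset 5: leading byte 0xEC = 11101100 → 3-byte char #3 = EC AC 8A.
Offset 8: leading byte 0xF0 = 11110000 → 4-byte char #4 = F0 9F 98 BD.
Offset 12: leading byte 0xF3 = 11110011 → 4-byte char #5 = F3 BA 85 AB.
Leading byte 0xF3 = 11110011 matches 11110xxx → 4-byte sequence.
Byte 1: 0xF3 = 11110011, payload 011 (3 bits).
Byte 2: 0xBA = 10111010 (10xxxxxx ✓), payload 111010.
Byte 3: 0x85 = 10000101 (10xxxxxx ✓), payload 000101.
Byte 4: 0xAB = 10101011 (10xxxxxx ✓), payload 101011.
Concatenate: 011111010000101101011 = 0xFA16B (21 bits → U+FA16B).

U+FA16B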